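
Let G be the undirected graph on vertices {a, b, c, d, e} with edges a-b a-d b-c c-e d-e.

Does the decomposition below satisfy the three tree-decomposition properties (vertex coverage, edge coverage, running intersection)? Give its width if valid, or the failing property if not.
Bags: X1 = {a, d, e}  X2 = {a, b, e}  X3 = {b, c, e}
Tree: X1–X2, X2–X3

Yes; width 2.

Checking the three conditions: (i) the bags cover all of {a, b, c, d, e}; (ii) for each edge, some bag contains both endpoints; (iii) the bags containing any fixed vertex form a subtree. All hold, so the decomposition is valid with width 3 − 1 = 2.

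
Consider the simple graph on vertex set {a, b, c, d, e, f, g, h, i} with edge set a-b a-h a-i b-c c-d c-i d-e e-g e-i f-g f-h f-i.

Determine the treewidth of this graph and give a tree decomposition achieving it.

Treewidth 3.
One optimal decomposition is:
Bags: B1 = {e, f, g, h}  B2 = {e, f, h, i}  B3 = {a, e, h, i}  B4 = {a, d, e, i}  B5 = {a, c, d, i}  B6 = {a, b, c, d}
Tree: B1–B2, B2–B3, B3–B4, B4–B5, B5–B6

Every bag has size at most 4, so the width is 4 − 1 = 3 and tw(G) ≤ 3. For the lower bound: the 4 vertex sets {f,g,h}, {e}, {i}, {a,b,c,d} are disjoint, each induces a connected subgraph, and every pair is joined by at least one edge of G. Contracting each set to a single vertex therefore yields K_{4} as a minor, and since treewidth is minor-monotone, tw(G) ≥ tw(K_{4}) = 3. Hence tw(G) = 3 exactly.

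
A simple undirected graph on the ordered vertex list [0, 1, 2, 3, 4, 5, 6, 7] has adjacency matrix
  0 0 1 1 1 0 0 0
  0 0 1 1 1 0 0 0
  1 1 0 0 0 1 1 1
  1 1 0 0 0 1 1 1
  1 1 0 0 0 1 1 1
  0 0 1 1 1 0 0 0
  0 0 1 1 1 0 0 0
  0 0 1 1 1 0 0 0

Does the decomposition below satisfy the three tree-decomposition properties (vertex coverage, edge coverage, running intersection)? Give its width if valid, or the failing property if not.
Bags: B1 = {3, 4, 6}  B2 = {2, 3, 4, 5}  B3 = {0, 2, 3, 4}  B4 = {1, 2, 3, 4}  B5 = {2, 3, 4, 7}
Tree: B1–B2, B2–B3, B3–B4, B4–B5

A tree decomposition must satisfy three properties: every vertex lies in some bag; for every edge, both endpoints lie together in some bag; and for every vertex, the bags containing it form a connected subtree. Here edge (2,6) lies in no bag, so the decomposition is invalid.

No — edge (2,6) lies in no bag.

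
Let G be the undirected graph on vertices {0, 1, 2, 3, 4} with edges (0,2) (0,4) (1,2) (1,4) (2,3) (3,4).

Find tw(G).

2

A width-2 tree decomposition is:
Bags: B1 = {0, 2, 4}  B2 = {2, 3, 4}  B3 = {1, 2, 4}
Tree: B1–B2, B2–B3
The largest bag has 3 vertices, giving width 2; this decomposition certifies tw(G) ≤ 2. The edges 4–0–2–3–4 form a cycle, so G is not a tree and its treewidth is at least 2. Therefore the treewidth is 2.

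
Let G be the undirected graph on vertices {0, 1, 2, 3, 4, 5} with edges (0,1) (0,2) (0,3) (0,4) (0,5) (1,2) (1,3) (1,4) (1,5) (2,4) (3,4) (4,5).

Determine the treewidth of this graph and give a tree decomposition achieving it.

Treewidth 3.
One such decomposition:
Bags: B1 = {0, 1, 2, 4}  B2 = {0, 1, 4, 5}  B3 = {0, 1, 3, 4}
Tree: B1–B2, B2–B3

Every bag has size at most 4, so the width is 4 − 1 = 3 and tw(G) ≤ 3. Conversely, {0, 1, 2, 4} is a clique of size 4, and the vertices of any clique must share a bag in every tree decomposition; so some bag has ≥ 4 vertices and tw(G) ≥ 3. Hence tw(G) = 3 exactly.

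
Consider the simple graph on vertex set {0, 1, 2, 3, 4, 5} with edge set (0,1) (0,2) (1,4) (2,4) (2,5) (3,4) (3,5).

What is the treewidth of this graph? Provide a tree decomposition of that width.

The largest bag has 3 vertices, giving width 2; this decomposition certifies tw(G) ≤ 2. Since 5–3–4–2–5 is a cycle in G, G is not acyclic. Forests are exactly the graphs of treewidth ≤ 1, so tw(G) ≥ 2. Hence tw(G) = 2 exactly.

Treewidth 2.
One such decomposition:
Bags: B1 = {2, 3, 5}  B2 = {2, 3, 4}  B3 = {0, 2, 4}  B4 = {0, 1, 4}
Tree: B1–B2, B2–B3, B3–B4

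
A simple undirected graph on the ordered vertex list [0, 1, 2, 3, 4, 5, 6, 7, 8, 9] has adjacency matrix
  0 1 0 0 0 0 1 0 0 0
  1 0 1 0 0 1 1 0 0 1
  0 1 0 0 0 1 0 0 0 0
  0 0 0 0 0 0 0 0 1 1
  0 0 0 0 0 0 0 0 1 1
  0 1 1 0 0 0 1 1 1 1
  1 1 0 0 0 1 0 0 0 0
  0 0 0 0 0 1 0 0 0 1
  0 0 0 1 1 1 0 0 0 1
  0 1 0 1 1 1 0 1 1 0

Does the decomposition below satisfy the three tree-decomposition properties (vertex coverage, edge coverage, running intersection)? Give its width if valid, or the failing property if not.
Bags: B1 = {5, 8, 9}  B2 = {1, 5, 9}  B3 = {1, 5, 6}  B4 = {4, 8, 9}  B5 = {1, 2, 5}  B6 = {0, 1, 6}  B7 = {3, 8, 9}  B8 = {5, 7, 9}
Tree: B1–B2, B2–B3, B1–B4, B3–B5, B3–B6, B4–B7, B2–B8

Every vertex of G appears in some bag (union = {0, 1, 2, 3, 4, 5, 6, 7, 8, 9}); every edge is covered by a bag; and for each vertex v the set of bags containing v is connected in the bag tree. The decomposition is therefore valid. The largest bag has 3 vertices, so the width is 2.

Yes; width 2.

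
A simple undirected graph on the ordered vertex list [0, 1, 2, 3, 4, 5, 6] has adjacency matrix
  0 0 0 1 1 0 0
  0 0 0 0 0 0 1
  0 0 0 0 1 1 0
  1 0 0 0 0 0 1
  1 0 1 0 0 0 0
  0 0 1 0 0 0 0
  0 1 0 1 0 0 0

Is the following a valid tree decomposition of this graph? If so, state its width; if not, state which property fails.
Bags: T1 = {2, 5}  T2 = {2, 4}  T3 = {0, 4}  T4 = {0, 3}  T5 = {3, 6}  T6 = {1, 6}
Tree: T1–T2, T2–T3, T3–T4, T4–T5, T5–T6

Every vertex of G appears in some bag (union = {0, 1, 2, 3, 4, 5, 6}); every edge is covered by a bag; and for each vertex v the set of bags containing v is connected in the bag tree. The decomposition is therefore valid. The largest bag has 2 vertices, so the width is 1.

Yes; width 1.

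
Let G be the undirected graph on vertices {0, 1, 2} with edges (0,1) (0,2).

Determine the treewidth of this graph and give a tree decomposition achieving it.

Treewidth 1.
One optimal decomposition is:
Bags: B1 = {0, 1}  B2 = {0, 2}
Tree: B1–B2

Each bag holds 2 vertices, so the decomposition has width 1, which upper-bounds the treewidth. Since G has at least one edge (e.g. 0–1), it is not an edgeless graph, so tw(G) ≥ 1. Hence tw(G) = 1 exactly.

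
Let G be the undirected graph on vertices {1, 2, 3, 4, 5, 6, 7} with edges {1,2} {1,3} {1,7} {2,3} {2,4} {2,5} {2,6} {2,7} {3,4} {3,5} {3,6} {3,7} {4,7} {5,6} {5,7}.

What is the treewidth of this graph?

A width-3 tree decomposition is:
Bags: B1 = {1, 2, 3, 7}  B2 = {2, 3, 4, 7}  B3 = {2, 3, 5, 7}  B4 = {2, 3, 5, 6}
Tree: B1–B2, B1–B3, B3–B4
Every bag has size at most 4, so the width is 4 − 1 = 3 and tw(G) ≤ 3. On the other hand G contains the 4-clique {2, 3, 5, 6}. A clique must lie in a single bag of any decomposition, so no decomposition can have width below 3. Hence tw(G) = 3 exactly.

3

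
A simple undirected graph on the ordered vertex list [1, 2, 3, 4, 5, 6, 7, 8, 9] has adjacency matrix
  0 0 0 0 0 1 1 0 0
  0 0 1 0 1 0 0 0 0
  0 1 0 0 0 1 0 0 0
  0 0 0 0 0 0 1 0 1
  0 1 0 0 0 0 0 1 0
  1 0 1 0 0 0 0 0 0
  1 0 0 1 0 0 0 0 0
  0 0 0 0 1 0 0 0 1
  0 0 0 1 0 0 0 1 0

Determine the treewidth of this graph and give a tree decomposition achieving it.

Treewidth 2.
Bags: B1 = {2, 3, 5}  B2 = {3, 5, 6}  B3 = {1, 5, 6}  B4 = {1, 5, 7}  B5 = {4, 5, 7}  B6 = {4, 5, 9}  B7 = {5, 8, 9}
Tree: B1–B2, B2–B3, B3–B4, B4–B5, B5–B6, B6–B7

The largest bag has 3 vertices, giving width 2; this decomposition certifies tw(G) ≤ 2. For the lower bound, G contains the cycle 5–2–3–6–1–7–4–9–8–5, so G is not a forest; only forests have treewidth ≤ 1, hence tw(G) ≥ 2. Hence tw(G) = 2 exactly.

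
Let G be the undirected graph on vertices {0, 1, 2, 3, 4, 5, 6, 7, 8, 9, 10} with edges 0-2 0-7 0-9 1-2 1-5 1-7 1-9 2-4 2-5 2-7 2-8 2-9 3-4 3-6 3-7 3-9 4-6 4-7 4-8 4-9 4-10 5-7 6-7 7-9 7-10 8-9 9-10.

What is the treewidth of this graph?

A width-3 tree decomposition is:
Bags: B1 = {3, 4, 7, 9}  B2 = {2, 4, 7, 9}  B3 = {1, 2, 7, 9}  B4 = {2, 4, 8, 9}  B5 = {1, 2, 5, 7}  B6 = {3, 4, 6, 7}  B7 = {0, 2, 7, 9}  B8 = {4, 7, 9, 10}
Tree: B1–B2, B2–B3, B2–B4, B3–B5, B1–B6, B2–B7, B2–B8
Every bag has size at most 4, so the width is 4 − 1 = 3 and tw(G) ≤ 3. For the lower bound, the 4 vertices {2, 4, 8, 9} are pairwise adjacent, and any tree decomposition puts a clique entirely inside one bag — forcing width ≥ 3. Combining the bounds, tw(G) = 3.

3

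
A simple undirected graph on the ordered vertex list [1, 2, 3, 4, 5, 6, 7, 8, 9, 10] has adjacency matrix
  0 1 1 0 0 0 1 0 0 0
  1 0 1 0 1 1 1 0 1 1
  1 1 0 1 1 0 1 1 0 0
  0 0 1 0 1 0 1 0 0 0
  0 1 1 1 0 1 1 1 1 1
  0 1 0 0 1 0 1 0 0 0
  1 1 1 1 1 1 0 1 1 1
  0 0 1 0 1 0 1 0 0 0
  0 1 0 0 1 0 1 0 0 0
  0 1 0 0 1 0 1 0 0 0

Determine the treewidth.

A width-3 tree decomposition is:
Bags: B1 = {2, 3, 5, 7}  B2 = {3, 5, 7, 8}  B3 = {3, 4, 5, 7}  B4 = {2, 5, 7, 10}  B5 = {2, 5, 7, 9}  B6 = {2, 5, 6, 7}  B7 = {1, 2, 3, 7}
Tree: B1–B2, B1–B3, B1–B4, B1–B5, B4–B6, B1–B7
Every bag has size at most 4, so the width is 4 − 1 = 3 and tw(G) ≤ 3. On the other hand G contains the 4-clique {1, 2, 3, 7}. A clique must lie in a single bag of any decomposition, so no decomposition can have width below 3. The upper and lower bounds meet at 3, so that is the treewidth.

3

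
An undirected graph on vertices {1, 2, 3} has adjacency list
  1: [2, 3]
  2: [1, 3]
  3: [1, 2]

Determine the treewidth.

2

A width-2 tree decomposition is:
Bags: B1 = {1, 2, 3}
Tree: (single bag)
A single bag containing all 3 vertices is trivially a valid decomposition of width 2. For the lower bound, the 3 vertices {1, 2, 3} are pairwise adjacent, and any tree decomposition puts a clique entirely inside one bag — forcing width ≥ 2. The upper and lower bounds meet at 2, so that is the treewidth.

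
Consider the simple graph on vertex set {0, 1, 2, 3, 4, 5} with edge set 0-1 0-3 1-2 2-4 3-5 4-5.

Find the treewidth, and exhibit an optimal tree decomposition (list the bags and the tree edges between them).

The largest bag has 3 vertices, giving width 2; this decomposition certifies tw(G) ≤ 2. The edges 1–0–3–5–4–2–1 form a cycle, so G is not a tree and its treewidth is at least 2. Combining the bounds, tw(G) = 2.

Treewidth 2.
Bags: B1 = {0, 1, 3}  B2 = {1, 3, 5}  B3 = {1, 4, 5}  B4 = {1, 2, 4}
Tree: B1–B2, B2–B3, B3–B4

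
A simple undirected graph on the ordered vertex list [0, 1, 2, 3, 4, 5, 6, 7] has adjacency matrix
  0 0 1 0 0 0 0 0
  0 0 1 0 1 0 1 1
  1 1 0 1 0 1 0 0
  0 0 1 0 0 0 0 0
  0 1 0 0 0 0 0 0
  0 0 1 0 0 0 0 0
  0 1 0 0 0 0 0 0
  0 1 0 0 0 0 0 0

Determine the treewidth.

A width-1 tree decomposition is:
Bags: B1 = {0, 2}  B2 = {1, 2}  B3 = {1, 4}  B4 = {1, 6}  B5 = {2, 3}  B6 = {2, 5}  B7 = {1, 7}
Tree: B1–B2, B2–B3, B3–B4, B2–B5, B1–B6, B4–B7
Each bag holds 2 vertices, so the decomposition has width 1, which upper-bounds the treewidth. Any graph with an edge has treewidth ≥ 1, and G has the edge 2–0. Therefore the treewidth is 1.

1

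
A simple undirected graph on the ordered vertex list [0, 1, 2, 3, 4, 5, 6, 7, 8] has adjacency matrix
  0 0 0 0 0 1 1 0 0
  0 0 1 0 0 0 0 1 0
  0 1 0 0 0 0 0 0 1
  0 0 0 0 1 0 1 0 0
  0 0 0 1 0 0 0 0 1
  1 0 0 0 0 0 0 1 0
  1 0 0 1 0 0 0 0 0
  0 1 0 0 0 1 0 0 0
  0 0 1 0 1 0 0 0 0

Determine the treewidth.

A width-2 tree decomposition is:
Bags: B1 = {0, 5, 7}  B2 = {0, 1, 7}  B3 = {0, 1, 2}  B4 = {0, 2, 8}  B5 = {0, 4, 8}  B6 = {0, 3, 4}  B7 = {0, 3, 6}
Tree: B1–B2, B2–B3, B3–B4, B4–B5, B5–B6, B6–B7
Each bag holds 3 vertices, so the decomposition has width 2, which upper-bounds the treewidth. The edges 0–5–7–1–2–8–4–3–6–0 form a cycle, so G is not a tree and its treewidth is at least 2. The upper and lower bounds meet at 2, so that is the treewidth.

2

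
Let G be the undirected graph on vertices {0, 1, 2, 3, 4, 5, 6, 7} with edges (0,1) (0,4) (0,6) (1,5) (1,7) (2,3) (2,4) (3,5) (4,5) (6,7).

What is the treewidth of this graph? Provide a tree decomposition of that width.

The largest bag has 3 vertices, giving width 2; this decomposition certifies tw(G) ≤ 2. The edges 3–2–4–5–3 form a cycle, so G is not a tree and its treewidth is at least 2. Therefore the treewidth is 2.

Treewidth 2.
One such decomposition:
Bags: B1 = {2, 3, 5}  B2 = {2, 4, 5}  B3 = {1, 4, 5}  B4 = {0, 1, 4}  B5 = {0, 1, 7}  B6 = {0, 6, 7}
Tree: B1–B2, B2–B3, B3–B4, B4–B5, B5–B6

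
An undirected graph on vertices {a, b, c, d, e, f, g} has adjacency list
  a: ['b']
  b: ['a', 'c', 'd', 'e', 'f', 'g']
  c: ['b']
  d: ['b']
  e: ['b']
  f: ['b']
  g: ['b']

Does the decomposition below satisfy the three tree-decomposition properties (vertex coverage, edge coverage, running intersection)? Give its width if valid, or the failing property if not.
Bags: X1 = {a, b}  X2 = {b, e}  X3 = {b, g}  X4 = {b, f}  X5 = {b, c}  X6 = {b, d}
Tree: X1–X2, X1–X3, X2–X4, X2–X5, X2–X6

Yes; width 1.

Checking the three conditions: (i) the bags cover all of {a, b, c, d, e, f, g}; (ii) for each edge, some bag contains both endpoints; (iii) the bags containing any fixed vertex form a subtree. All hold, so the decomposition is valid with width 2 − 1 = 1.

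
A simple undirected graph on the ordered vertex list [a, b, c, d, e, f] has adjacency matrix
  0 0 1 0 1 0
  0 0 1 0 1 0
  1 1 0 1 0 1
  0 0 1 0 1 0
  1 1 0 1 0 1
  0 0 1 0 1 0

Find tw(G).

A width-2 tree decomposition is:
Bags: B1 = {c, d, e}  B2 = {b, c, e}  B3 = {a, c, e}  B4 = {c, e, f}
Tree: B1–B2, B2–B3, B3–B4
Every bag has size at most 3, so the width is 3 − 1 = 2 and tw(G) ≤ 2. For the lower bound, G contains the cycle c–d–e–b–c, so G is not a forest; only forests have treewidth ≤ 1, hence tw(G) ≥ 2. Therefore the treewidth is 2.

2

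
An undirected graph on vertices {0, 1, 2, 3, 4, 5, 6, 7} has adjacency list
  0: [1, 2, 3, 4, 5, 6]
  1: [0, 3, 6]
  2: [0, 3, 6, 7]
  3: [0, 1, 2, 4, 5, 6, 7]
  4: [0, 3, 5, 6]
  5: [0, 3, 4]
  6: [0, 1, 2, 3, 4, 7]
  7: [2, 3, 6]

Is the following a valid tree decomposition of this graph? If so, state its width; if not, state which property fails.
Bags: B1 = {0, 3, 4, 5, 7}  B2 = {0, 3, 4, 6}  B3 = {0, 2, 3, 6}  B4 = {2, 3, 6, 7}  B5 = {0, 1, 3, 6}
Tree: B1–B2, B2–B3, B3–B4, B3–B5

A tree decomposition must satisfy three properties: every vertex lies in some bag; for every edge, both endpoints lie together in some bag; and for every vertex, the bags containing it form a connected subtree. Here bags containing vertex 7 are not connected in the tree, so the decomposition is invalid.

No — bags containing vertex 7 are not connected in the tree.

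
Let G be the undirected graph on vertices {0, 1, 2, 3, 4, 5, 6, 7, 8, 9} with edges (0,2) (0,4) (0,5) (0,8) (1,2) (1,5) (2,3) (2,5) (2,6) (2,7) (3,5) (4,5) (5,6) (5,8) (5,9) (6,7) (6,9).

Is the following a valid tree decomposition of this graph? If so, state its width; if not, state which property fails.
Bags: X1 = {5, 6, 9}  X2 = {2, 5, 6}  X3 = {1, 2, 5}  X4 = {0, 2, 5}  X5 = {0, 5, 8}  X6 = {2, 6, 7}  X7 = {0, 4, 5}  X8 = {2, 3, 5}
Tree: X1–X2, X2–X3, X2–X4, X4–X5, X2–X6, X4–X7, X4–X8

Yes; width 2.

Checking the three conditions: (i) the bags cover all of {0, 1, 2, 3, 4, 5, 6, 7, 8, 9}; (ii) for each edge, some bag contains both endpoints; (iii) the bags containing any fixed vertex form a subtree. All hold, so the decomposition is valid with width 3 − 1 = 2.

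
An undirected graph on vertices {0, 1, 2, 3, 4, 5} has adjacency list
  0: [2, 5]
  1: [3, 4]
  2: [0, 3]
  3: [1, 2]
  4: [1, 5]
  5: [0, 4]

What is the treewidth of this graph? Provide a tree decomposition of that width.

Every bag has size at most 3, so the width is 3 − 1 = 2 and tw(G) ≤ 2. Since 3–2–0–5–4–1–3 is a cycle in G, G is not acyclic. Forests are exactly the graphs of treewidth ≤ 1, so tw(G) ≥ 2. Therefore the treewidth is 2.

Treewidth 2.
Bags: B1 = {0, 2, 3}  B2 = {0, 3, 5}  B3 = {3, 4, 5}  B4 = {1, 3, 4}
Tree: B1–B2, B2–B3, B3–B4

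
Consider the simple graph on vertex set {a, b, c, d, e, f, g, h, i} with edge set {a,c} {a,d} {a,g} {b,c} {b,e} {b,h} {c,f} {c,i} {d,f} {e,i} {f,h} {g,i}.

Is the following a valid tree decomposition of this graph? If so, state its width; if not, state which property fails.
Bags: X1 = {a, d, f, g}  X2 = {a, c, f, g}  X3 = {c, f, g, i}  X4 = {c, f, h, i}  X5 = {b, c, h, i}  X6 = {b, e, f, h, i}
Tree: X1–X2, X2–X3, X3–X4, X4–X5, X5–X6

No — bags containing vertex f are not connected in the tree.

A tree decomposition must satisfy three properties: every vertex lies in some bag; for every edge, both endpoints lie together in some bag; and for every vertex, the bags containing it form a connected subtree. Here bags containing vertex f are not connected in the tree, so the decomposition is invalid.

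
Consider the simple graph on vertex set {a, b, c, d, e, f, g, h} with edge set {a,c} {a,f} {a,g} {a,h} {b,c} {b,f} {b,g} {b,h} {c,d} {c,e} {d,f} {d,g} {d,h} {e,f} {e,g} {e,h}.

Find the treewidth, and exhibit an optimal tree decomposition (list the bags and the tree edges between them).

Each bag holds 5 vertices, so the decomposition has width 4, which upper-bounds the treewidth. For the lower bound: the 5 vertex sets {b,g}, {a,c}, {d,f}, {h}, {e} are disjoint, each induces a connected subgraph, and every pair is joined by at least one edge of G. Contracting each set to a single vertex therefore yields K_{5} as a minor, and since treewidth is minor-monotone, tw(G) ≥ tw(K_{5}) = 4. Combining the bounds, tw(G) = 4.

Treewidth 4.
Bags: B1 = {b, c, f, g, h}  B2 = {a, c, f, g, h}  B3 = {c, d, f, g, h}  B4 = {c, e, f, g, h}
Tree: B1–B2, B2–B3, B3–B4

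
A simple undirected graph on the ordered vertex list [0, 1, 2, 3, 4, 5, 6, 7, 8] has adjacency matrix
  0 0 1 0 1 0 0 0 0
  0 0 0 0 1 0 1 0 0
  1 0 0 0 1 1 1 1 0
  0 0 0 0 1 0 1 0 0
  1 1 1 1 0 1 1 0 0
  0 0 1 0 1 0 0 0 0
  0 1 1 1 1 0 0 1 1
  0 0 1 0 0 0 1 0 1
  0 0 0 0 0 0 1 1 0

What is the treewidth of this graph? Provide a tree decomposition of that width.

Treewidth 2.
Bags: B1 = {2, 4, 6}  B2 = {3, 4, 6}  B3 = {2, 6, 7}  B4 = {6, 7, 8}  B5 = {0, 2, 4}  B6 = {2, 4, 5}  B7 = {1, 4, 6}
Tree: B1–B2, B1–B3, B3–B4, B1–B5, B1–B6, B2–B7

Every bag has size at most 3, so the width is 3 − 1 = 2 and tw(G) ≤ 2. For the lower bound, the 3 vertices {6, 7, 8} are pairwise adjacent, and any tree decomposition puts a clique entirely inside one bag — forcing width ≥ 2. The upper and lower bounds meet at 2, so that is the treewidth.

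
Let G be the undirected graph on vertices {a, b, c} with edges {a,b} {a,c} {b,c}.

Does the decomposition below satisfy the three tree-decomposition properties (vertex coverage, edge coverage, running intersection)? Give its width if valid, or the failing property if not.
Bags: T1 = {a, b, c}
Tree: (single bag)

Yes; width 2.

Vertex coverage: the bags together contain {a, b, c}, the full vertex set. Edge coverage: each edge of G has both endpoints in at least one bag. Running intersection: for every vertex, the bags containing it form a connected subtree. All three properties hold, so this is a valid tree decomposition of width max|bag| − 1 = 2, and hence tw(G) ≤ 2.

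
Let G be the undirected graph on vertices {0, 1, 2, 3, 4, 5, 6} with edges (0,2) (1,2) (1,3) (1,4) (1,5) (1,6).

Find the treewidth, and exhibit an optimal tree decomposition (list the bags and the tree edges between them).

Treewidth 1.
One optimal decomposition is:
Bags: B1 = {1, 5}  B2 = {1, 3}  B3 = {1, 2}  B4 = {1, 4}  B5 = {0, 2}  B6 = {1, 6}
Tree: B1–B2, B1–B3, B1–B4, B3–B5, B4–B6

Every bag has size at most 2, so the width is 2 − 1 = 1 and tw(G) ≤ 1. Any graph with an edge has treewidth ≥ 1, and G has the edge 5–1. The upper and lower bounds meet at 1, so that is the treewidth.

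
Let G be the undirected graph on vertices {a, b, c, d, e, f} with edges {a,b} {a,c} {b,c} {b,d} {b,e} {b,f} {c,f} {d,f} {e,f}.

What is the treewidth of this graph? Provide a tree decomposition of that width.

Treewidth 2.
One such decomposition:
Bags: B1 = {b, d, f}  B2 = {b, c, f}  B3 = {b, e, f}  B4 = {a, b, c}
Tree: B1–B2, B1–B3, B2–B4

Every bag has size at most 3, so the width is 3 − 1 = 2 and tw(G) ≤ 2. For the lower bound, the 3 vertices {a, b, c} are pairwise adjacent, and any tree decomposition puts a clique entirely inside one bag — forcing width ≥ 2. Combining the bounds, tw(G) = 2.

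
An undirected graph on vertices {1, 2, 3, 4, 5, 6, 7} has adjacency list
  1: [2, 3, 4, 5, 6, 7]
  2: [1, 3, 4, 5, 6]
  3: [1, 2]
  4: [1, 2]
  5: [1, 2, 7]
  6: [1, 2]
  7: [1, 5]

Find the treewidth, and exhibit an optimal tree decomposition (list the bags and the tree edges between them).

Every bag has size at most 3, so the width is 3 − 1 = 2 and tw(G) ≤ 2. For the lower bound, the 3 vertices {1, 2, 3} are pairwise adjacent, and any tree decomposition puts a clique entirely inside one bag — forcing width ≥ 2. The upper and lower bounds meet at 2, so that is the treewidth.

Treewidth 2.
Bags: B1 = {1, 2, 5}  B2 = {1, 2, 4}  B3 = {1, 2, 3}  B4 = {1, 5, 7}  B5 = {1, 2, 6}
Tree: B1–B2, B2–B3, B1–B4, B2–B5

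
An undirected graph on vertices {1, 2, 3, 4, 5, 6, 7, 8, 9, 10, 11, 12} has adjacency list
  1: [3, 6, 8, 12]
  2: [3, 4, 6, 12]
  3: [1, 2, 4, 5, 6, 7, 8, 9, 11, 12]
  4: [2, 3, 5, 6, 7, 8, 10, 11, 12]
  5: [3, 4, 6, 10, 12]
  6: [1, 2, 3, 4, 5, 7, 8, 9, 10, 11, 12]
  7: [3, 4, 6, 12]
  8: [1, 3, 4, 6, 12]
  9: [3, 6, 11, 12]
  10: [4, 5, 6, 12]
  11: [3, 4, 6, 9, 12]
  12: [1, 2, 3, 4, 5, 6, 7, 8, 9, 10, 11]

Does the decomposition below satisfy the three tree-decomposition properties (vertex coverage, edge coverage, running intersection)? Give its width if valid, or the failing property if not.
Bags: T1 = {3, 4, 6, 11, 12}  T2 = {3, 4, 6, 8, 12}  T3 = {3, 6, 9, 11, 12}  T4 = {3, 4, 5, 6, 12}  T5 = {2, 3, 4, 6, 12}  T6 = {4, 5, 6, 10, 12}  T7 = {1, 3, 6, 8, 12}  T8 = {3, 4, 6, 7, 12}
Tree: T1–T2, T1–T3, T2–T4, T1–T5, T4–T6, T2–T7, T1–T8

Yes; width 4.

Checking the three conditions: (i) the bags cover all of {1, 2, 3, 4, 5, 6, 7, 8, 9, 10, 11, 12}; (ii) for each edge, some bag contains both endpoints; (iii) the bags containing any fixed vertex form a subtree. All hold, so the decomposition is valid with width 5 − 1 = 4.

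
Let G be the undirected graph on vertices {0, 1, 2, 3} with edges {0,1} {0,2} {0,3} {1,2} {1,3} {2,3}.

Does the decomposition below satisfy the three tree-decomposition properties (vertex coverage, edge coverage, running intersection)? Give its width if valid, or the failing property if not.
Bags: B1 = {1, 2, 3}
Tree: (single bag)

A tree decomposition must satisfy three properties: every vertex lies in some bag; for every edge, both endpoints lie together in some bag; and for every vertex, the bags containing it form a connected subtree. Here vertex 0 appears in no bag, so the decomposition is invalid.

No — vertex 0 appears in no bag.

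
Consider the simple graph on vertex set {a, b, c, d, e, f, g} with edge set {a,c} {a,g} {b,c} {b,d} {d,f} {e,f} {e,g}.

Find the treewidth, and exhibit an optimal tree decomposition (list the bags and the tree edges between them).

Treewidth 2.
Bags: B1 = {a, b, c}  B2 = {a, b, d}  B3 = {a, d, f}  B4 = {a, e, f}  B5 = {a, e, g}
Tree: B1–B2, B2–B3, B3–B4, B4–B5

Each bag holds 3 vertices, so the decomposition has width 2, which upper-bounds the treewidth. Since a–c–b–d–f–e–g–a is a cycle in G, G is not acyclic. Forests are exactly the graphs of treewidth ≤ 1, so tw(G) ≥ 2. Combining the bounds, tw(G) = 2.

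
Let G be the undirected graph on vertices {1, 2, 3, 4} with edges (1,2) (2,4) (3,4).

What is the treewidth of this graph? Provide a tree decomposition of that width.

Treewidth 1.
Bags: B1 = {1, 2}  B2 = {2, 4}  B3 = {3, 4}
Tree: B1–B2, B2–B3

The largest bag has 2 vertices, giving width 1; this decomposition certifies tw(G) ≤ 1. G has an edge, so its treewidth is at least 1. Hence tw(G) = 1 exactly.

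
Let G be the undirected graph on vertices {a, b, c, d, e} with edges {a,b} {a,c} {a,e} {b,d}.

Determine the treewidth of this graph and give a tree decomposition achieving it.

Treewidth 1.
Bags: B1 = {a, c}  B2 = {a, b}  B3 = {a, e}  B4 = {b, d}
Tree: B1–B2, B1–B3, B2–B4

Every bag has size at most 2, so the width is 2 − 1 = 1 and tw(G) ≤ 1. Any graph with an edge has treewidth ≥ 1, and G has the edge c–a. The upper and lower bounds meet at 1, so that is the treewidth.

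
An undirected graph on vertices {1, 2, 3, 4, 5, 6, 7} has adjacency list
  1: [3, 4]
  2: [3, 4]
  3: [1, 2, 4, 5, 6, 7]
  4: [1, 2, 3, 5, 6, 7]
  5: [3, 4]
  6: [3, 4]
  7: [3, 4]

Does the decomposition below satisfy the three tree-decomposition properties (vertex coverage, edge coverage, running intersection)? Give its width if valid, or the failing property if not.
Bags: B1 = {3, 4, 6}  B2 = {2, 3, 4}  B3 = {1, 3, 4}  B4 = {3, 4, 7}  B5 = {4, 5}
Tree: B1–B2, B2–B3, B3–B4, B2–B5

A tree decomposition must satisfy three properties: every vertex lies in some bag; for every edge, both endpoints lie together in some bag; and for every vertex, the bags containing it form a connected subtree. Here edge (3,5) lies in no bag, so the decomposition is invalid.

No — edge (3,5) lies in no bag.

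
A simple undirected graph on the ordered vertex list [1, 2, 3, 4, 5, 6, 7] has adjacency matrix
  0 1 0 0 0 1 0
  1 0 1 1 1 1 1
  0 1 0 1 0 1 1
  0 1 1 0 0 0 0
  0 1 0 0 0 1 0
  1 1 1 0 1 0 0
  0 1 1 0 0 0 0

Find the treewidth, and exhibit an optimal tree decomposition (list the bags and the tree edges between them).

Every bag has size at most 3, so the width is 3 − 1 = 2 and tw(G) ≤ 2. For the lower bound, the 3 vertices {1, 2, 6} are pairwise adjacent, and any tree decomposition puts a clique entirely inside one bag — forcing width ≥ 2. The upper and lower bounds meet at 2, so that is the treewidth.

Treewidth 2.
Bags: B1 = {2, 5, 6}  B2 = {2, 3, 6}  B3 = {2, 3, 7}  B4 = {2, 3, 4}  B5 = {1, 2, 6}
Tree: B1–B2, B2–B3, B2–B4, B2–B5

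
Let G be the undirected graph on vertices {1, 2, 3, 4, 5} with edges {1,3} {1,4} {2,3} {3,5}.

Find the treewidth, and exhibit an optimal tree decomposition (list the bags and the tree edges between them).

Treewidth 1.
Bags: B1 = {1, 3}  B2 = {3, 5}  B3 = {2, 3}  B4 = {1, 4}
Tree: B1–B2, B2–B3, B1–B4

The largest bag has 2 vertices, giving width 1; this decomposition certifies tw(G) ≤ 1. Since G has at least one edge (e.g. 3–1), it is not an edgeless graph, so tw(G) ≥ 1. Combining the bounds, tw(G) = 1.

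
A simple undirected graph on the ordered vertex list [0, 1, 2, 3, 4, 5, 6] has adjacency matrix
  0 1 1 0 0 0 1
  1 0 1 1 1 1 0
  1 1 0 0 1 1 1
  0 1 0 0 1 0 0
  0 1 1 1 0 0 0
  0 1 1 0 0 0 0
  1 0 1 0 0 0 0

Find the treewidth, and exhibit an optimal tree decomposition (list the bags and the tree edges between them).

Treewidth 2.
Bags: B1 = {1, 2, 4}  B2 = {1, 3, 4}  B3 = {0, 1, 2}  B4 = {0, 2, 6}  B5 = {1, 2, 5}
Tree: B1–B2, B1–B3, B3–B4, B3–B5

Every bag has size at most 3, so the width is 3 − 1 = 2 and tw(G) ≤ 2. For the lower bound, the 3 vertices {0, 1, 2} are pairwise adjacent, and any tree decomposition puts a clique entirely inside one bag — forcing width ≥ 2. Combining the bounds, tw(G) = 2.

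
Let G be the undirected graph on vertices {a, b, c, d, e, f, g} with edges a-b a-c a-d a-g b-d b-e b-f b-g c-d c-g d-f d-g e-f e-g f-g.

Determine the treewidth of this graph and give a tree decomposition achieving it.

The largest bag has 4 vertices, giving width 3; this decomposition certifies tw(G) ≤ 3. Conversely, {b, d, f, g} is a clique of size 4, and the vertices of any clique must share a bag in every tree decomposition; so some bag has ≥ 4 vertices and tw(G) ≥ 3. Therefore the treewidth is 3.

Treewidth 3.
One such decomposition:
Bags: B1 = {b, d, f, g}  B2 = {b, e, f, g}  B3 = {a, b, d, g}  B4 = {a, c, d, g}
Tree: B1–B2, B1–B3, B3–B4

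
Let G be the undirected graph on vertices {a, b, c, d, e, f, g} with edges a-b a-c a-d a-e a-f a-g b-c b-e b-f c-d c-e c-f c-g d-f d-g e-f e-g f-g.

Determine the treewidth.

4

A width-4 tree decomposition is:
Bags: B1 = {a, c, e, f, g}  B2 = {a, c, d, f, g}  B3 = {a, b, c, e, f}
Tree: B1–B2, B1–B3
The largest bag has 5 vertices, giving width 4; this decomposition certifies tw(G) ≤ 4. On the other hand G contains the 5-clique {a, c, d, f, g}. A clique must lie in a single bag of any decomposition, so no decomposition can have width below 4. Combining the bounds, tw(G) = 4.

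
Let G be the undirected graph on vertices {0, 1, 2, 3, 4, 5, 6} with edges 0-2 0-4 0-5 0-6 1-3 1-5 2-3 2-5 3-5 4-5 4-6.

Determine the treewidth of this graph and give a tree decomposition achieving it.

The largest bag has 3 vertices, giving width 2; this decomposition certifies tw(G) ≤ 2. On the other hand G contains the 3-clique {0, 2, 5}. A clique must lie in a single bag of any decomposition, so no decomposition can have width below 2. Therefore the treewidth is 2.

Treewidth 2.
Bags: B1 = {0, 2, 5}  B2 = {2, 3, 5}  B3 = {1, 3, 5}  B4 = {0, 4, 5}  B5 = {0, 4, 6}
Tree: B1–B2, B2–B3, B1–B4, B4–B5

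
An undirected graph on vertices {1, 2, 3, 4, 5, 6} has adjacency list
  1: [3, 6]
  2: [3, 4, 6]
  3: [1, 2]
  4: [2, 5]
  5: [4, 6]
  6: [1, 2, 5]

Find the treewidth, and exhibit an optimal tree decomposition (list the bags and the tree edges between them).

Treewidth 2.
One such decomposition:
Bags: B1 = {4, 5, 6}  B2 = {2, 4, 6}  B3 = {1, 2, 6}  B4 = {1, 2, 3}
Tree: B1–B2, B2–B3, B3–B4

The largest bag has 3 vertices, giving width 2; this decomposition certifies tw(G) ≤ 2. For the lower bound, G contains the cycle 5–4–2–6–5, so G is not a forest; only forests have treewidth ≤ 1, hence tw(G) ≥ 2. Combining the bounds, tw(G) = 2.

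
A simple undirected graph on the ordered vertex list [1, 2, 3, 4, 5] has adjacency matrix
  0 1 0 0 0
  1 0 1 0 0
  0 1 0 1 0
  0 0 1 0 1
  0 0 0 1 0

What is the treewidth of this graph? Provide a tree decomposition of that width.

Treewidth 1.
One such decomposition:
Bags: B1 = {1, 2}  B2 = {2, 3}  B3 = {3, 4}  B4 = {4, 5}
Tree: B1–B2, B2–B3, B3–B4

The largest bag has 2 vertices, giving width 1; this decomposition certifies tw(G) ≤ 1. Any graph with an edge has treewidth ≥ 1, and G has the edge 1–2. Hence tw(G) = 1 exactly.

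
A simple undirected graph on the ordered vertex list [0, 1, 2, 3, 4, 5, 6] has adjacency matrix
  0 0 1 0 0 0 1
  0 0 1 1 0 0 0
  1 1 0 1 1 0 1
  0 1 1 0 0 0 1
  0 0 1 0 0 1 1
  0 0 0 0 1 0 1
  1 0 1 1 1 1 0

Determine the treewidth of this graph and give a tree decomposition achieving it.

Each bag holds 3 vertices, so the decomposition has width 2, which upper-bounds the treewidth. On the other hand G contains the 3-clique {1, 2, 3}. A clique must lie in a single bag of any decomposition, so no decomposition can have width below 2. Combining the bounds, tw(G) = 2.

Treewidth 2.
One such decomposition:
Bags: B1 = {2, 4, 6}  B2 = {0, 2, 6}  B3 = {4, 5, 6}  B4 = {2, 3, 6}  B5 = {1, 2, 3}
Tree: B1–B2, B1–B3, B1–B4, B4–B5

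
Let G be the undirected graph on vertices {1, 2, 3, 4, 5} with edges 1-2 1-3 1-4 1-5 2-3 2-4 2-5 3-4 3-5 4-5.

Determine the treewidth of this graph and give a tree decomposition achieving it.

Treewidth 4.
One optimal decomposition is:
Bags: B1 = {1, 2, 3, 4, 5}
Tree: (single bag)

With just one bag of size 5, the width is 5 − 1 = 4, so tw(G) ≤ 4. Conversely, {1, 2, 3, 4, 5} is a clique of size 5, and the vertices of any clique must share a bag in every tree decomposition; so some bag has ≥ 5 vertices and tw(G) ≥ 4. The upper and lower bounds meet at 4, so that is the treewidth.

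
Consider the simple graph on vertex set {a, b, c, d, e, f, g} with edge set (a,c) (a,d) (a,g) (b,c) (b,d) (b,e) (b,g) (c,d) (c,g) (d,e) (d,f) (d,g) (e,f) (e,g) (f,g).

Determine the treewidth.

3

A width-3 tree decomposition is:
Bags: B1 = {b, d, e, g}  B2 = {d, e, f, g}  B3 = {b, c, d, g}  B4 = {a, c, d, g}
Tree: B1–B2, B1–B3, B3–B4
Each bag holds 4 vertices, so the decomposition has width 3, which upper-bounds the treewidth. For the lower bound, the 4 vertices {a, c, d, g} are pairwise adjacent, and any tree decomposition puts a clique entirely inside one bag — forcing width ≥ 3. Hence tw(G) = 3 exactly.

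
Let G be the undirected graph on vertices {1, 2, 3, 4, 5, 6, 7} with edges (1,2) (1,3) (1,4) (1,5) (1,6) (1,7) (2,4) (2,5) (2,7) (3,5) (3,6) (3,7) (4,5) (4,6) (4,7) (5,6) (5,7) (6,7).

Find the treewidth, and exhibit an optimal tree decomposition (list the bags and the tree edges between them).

Treewidth 4.
Bags: B1 = {1, 3, 5, 6, 7}  B2 = {1, 4, 5, 6, 7}  B3 = {1, 2, 4, 5, 7}
Tree: B1–B2, B2–B3

Every bag has size at most 5, so the width is 5 − 1 = 4 and tw(G) ≤ 4. For the lower bound, the 5 vertices {1, 3, 5, 6, 7} are pairwise adjacent, and any tree decomposition puts a clique entirely inside one bag — forcing width ≥ 4. Combining the bounds, tw(G) = 4.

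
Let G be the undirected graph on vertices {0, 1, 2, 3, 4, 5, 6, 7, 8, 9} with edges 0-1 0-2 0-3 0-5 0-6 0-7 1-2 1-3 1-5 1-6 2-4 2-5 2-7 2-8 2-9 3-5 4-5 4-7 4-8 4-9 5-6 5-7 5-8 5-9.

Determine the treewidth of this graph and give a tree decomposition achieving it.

Treewidth 3.
One such decomposition:
Bags: B1 = {0, 1, 2, 5}  B2 = {0, 2, 5, 7}  B3 = {0, 1, 3, 5}  B4 = {2, 4, 5, 7}  B5 = {2, 4, 5, 8}  B6 = {0, 1, 5, 6}  B7 = {2, 4, 5, 9}
Tree: B1–B2, B1–B3, B2–B4, B4–B5, B1–B6, B5–B7

Every bag has size at most 4, so the width is 4 − 1 = 3 and tw(G) ≤ 3. On the other hand G contains the 4-clique {0, 1, 2, 5}. A clique must lie in a single bag of any decomposition, so no decomposition can have width below 3. The upper and lower bounds meet at 3, so that is the treewidth.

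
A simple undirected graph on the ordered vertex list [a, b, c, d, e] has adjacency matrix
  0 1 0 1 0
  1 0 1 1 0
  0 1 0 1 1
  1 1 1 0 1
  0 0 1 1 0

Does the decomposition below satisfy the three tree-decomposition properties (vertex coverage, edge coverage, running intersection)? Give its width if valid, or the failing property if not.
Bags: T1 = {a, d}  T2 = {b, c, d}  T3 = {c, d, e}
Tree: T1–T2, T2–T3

No — edge (b,a) lies in no bag.

A tree decomposition must satisfy three properties: every vertex lies in some bag; for every edge, both endpoints lie together in some bag; and for every vertex, the bags containing it form a connected subtree. Here edge (b,a) lies in no bag, so the decomposition is invalid.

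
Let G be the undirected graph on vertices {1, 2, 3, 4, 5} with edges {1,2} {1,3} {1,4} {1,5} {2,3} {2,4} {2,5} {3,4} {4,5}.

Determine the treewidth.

3

A width-3 tree decomposition is:
Bags: B1 = {1, 2, 4, 5}  B2 = {1, 2, 3, 4}
Tree: B1–B2
Every bag has size at most 4, so the width is 4 − 1 = 3 and tw(G) ≤ 3. Conversely, {1, 2, 3, 4} is a clique of size 4, and the vertices of any clique must share a bag in every tree decomposition; so some bag has ≥ 4 vertices and tw(G) ≥ 3. Hence tw(G) = 3 exactly.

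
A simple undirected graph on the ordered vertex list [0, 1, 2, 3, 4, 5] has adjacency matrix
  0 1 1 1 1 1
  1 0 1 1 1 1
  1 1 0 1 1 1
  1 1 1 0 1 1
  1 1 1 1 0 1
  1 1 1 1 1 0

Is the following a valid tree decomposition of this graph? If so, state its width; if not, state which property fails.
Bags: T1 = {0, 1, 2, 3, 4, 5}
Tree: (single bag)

Yes; width 5.

Vertex coverage: the bags together contain {0, 1, 2, 3, 4, 5}, the full vertex set. Edge coverage: each edge of G has both endpoints in at least one bag. Running intersection: for every vertex, the bags containing it form a connected subtree. All three properties hold, so this is a valid tree decomposition of width max|bag| − 1 = 5, and hence tw(G) ≤ 5.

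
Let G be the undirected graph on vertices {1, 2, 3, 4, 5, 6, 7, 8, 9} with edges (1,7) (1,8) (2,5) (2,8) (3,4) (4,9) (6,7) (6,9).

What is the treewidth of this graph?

1

A width-1 tree decomposition is:
Bags: B1 = {3, 4}  B2 = {4, 9}  B3 = {6, 9}  B4 = {6, 7}  B5 = {1, 7}  B6 = {1, 8}  B7 = {2, 8}  B8 = {2, 5}
Tree: B1–B2, B2–B3, B3–B4, B4–B5, B5–B6, B6–B7, B7–B8
The largest bag has 2 vertices, giving width 1; this decomposition certifies tw(G) ≤ 1. Any graph with an edge has treewidth ≥ 1, and G has the edge 3–4. Hence tw(G) = 1 exactly.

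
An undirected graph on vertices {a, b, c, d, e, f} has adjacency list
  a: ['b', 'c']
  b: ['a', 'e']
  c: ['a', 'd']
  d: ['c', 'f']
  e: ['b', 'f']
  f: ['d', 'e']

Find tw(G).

A width-2 tree decomposition is:
Bags: B1 = {b, e, f}  B2 = {a, b, f}  B3 = {a, c, f}  B4 = {c, d, f}
Tree: B1–B2, B2–B3, B3–B4
The largest bag has 3 vertices, giving width 2; this decomposition certifies tw(G) ≤ 2. The edges f–e–b–a–c–d–f form a cycle, so G is not a tree and its treewidth is at least 2. Therefore the treewidth is 2.

2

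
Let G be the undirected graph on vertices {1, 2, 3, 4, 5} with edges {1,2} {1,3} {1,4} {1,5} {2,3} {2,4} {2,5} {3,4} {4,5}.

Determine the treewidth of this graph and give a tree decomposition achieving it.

Treewidth 3.
Bags: B1 = {1, 2, 4, 5}  B2 = {1, 2, 3, 4}
Tree: B1–B2

The largest bag has 4 vertices, giving width 3; this decomposition certifies tw(G) ≤ 3. Conversely, {1, 2, 3, 4} is a clique of size 4, and the vertices of any clique must share a bag in every tree decomposition; so some bag has ≥ 4 vertices and tw(G) ≥ 3. Combining the bounds, tw(G) = 3.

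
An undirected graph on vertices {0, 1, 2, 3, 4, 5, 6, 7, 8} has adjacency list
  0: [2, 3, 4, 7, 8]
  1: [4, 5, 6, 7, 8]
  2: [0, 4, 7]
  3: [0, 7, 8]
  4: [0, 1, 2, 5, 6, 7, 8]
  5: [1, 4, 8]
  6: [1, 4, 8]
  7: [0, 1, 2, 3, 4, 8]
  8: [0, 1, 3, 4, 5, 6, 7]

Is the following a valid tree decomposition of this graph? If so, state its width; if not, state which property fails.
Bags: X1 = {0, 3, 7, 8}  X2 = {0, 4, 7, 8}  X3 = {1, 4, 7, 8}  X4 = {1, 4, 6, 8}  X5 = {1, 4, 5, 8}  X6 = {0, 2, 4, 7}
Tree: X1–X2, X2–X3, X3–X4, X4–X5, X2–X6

Checking the three conditions: (i) the bags cover all of {0, 1, 2, 3, 4, 5, 6, 7, 8}; (ii) for each edge, some bag contains both endpoints; (iii) the bags containing any fixed vertex form a subtree. All hold, so the decomposition is valid with width 4 − 1 = 3.

Yes; width 3.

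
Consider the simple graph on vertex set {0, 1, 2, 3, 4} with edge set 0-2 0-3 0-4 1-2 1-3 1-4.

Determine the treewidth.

A width-2 tree decomposition is:
Bags: B1 = {0, 1, 4}  B2 = {0, 1, 2}  B3 = {0, 1, 3}
Tree: B1–B2, B2–B3
Each bag holds 3 vertices, so the decomposition has width 2, which upper-bounds the treewidth. The edges 4–0–2–1–4 form a cycle, so G is not a tree and its treewidth is at least 2. Combining the bounds, tw(G) = 2.

2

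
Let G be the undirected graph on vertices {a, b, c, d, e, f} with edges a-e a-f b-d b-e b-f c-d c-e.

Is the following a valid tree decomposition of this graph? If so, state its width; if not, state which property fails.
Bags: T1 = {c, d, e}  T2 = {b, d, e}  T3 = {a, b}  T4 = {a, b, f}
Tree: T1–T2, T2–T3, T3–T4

A tree decomposition must satisfy three properties: every vertex lies in some bag; for every edge, both endpoints lie together in some bag; and for every vertex, the bags containing it form a connected subtree. Here edge (e,a) lies in no bag, so the decomposition is invalid.

No — edge (e,a) lies in no bag.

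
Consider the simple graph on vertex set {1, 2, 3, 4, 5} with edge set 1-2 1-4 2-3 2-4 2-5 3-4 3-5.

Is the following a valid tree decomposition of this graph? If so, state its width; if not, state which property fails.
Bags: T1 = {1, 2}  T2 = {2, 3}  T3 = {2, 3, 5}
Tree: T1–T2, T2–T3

A tree decomposition must satisfy three properties: every vertex lies in some bag; for every edge, both endpoints lie together in some bag; and for every vertex, the bags containing it form a connected subtree. Here vertex 4 appears in no bag, so the decomposition is invalid.

No — vertex 4 appears in no bag.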